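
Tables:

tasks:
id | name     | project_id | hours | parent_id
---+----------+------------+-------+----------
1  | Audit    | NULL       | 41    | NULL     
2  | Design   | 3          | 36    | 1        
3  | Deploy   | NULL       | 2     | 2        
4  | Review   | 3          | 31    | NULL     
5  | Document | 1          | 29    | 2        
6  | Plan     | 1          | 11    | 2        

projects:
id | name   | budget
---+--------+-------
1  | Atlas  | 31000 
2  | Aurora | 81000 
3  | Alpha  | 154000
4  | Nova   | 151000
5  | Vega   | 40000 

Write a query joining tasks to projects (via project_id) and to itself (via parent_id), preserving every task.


Two LEFT JOINs from the same base table tasks: one to projects via project_id, one to tasks itself via parent_id. Both are LEFT so every task is preserved.
Match against projects:
  - task 1 (Audit): project_id=NULL, no match -> kept with NULL
  - task 2 (Design): project_id=3 -> matches Alpha
  - task 3 (Deploy): project_id=NULL, no match -> kept with NULL
  - task 4 (Review): project_id=3 -> matches Alpha
  - task 5 (Document): project_id=1 -> matches Atlas
  - task 6 (Plan): project_id=1 -> matches Atlas
Match against tasks (self):
  - task 1 (Audit): parent_id=NULL -> NULL
  - task 2 (Design): parent_id=1 -> Audit
  - task 3 (Deploy): parent_id=2 -> Design
  - task 4 (Review): parent_id=NULL -> NULL
  - task 5 (Document): parent_id=2 -> Design
  - task 6 (Plan): parent_id=2 -> Design

SQL:
SELECT a.name, b.name AS project, c.name AS parent
FROM tasks a
LEFT JOIN projects b ON a.project_id = b.id
LEFT JOIN tasks c ON a.parent_id = c.id

Result:
name     | project | parent
---------+---------+-------
Audit    | NULL    | NULL  
Design   | Alpha   | Audit 
Deploy   | NULL    | Design
Review   | Alpha   | NULL  
Document | Atlas   | Design
Plan     | Atlas   | Design


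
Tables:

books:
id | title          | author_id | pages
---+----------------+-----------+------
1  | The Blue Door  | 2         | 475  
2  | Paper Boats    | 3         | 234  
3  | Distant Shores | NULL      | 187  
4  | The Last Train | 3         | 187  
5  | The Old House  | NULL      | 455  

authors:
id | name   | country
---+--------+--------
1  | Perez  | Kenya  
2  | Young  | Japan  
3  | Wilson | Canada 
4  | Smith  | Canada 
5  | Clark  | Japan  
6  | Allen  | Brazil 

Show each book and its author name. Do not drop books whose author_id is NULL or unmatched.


LEFT JOIN keeps every row from books (the left table); where author_id has no match in authors, the author columns become NULL. Walk through each book:
  - book 1 (The Blue Door): author_id=2 -> matches Young
  - book 2 (Paper Boats): author_id=3 -> matches Wilson
  - book 3 (Distant Shores): author_id=NULL, no match -> kept with NULL
  - book 4 (The Last Train): author_id=3 -> matches Wilson
  - book 5 (The Old House): author_id=NULL, no match -> kept with NULL
All 5 rows appear; 2 have NULL author.

SQL:
SELECT a.title, b.name AS author
FROM books a
LEFT JOIN authors b ON a.author_id = b.id

Result:
title          | author
---------------+-------
The Blue Door  | Young 
Paper Boats    | Wilson
Distant Shores | NULL  
The Last Train | Wilson
The Old House  | NULL  


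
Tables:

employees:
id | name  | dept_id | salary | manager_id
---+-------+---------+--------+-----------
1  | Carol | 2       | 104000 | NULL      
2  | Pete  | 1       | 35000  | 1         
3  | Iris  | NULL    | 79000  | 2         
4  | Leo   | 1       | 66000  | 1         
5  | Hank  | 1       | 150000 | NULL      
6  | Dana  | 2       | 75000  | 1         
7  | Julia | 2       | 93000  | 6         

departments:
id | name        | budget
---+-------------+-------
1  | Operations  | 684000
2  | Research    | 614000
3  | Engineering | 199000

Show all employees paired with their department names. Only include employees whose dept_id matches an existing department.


INNER JOIN keeps only employees rows whose dept_id matches an id in departments. Walk through each employee:
  - employee 1 (Carol): dept_id=2 -> matches Research
  - employee 2 (Pete): dept_id=1 -> matches Operations
  - employee 3 (Iris): dept_id=NULL, no match -> dropped
  - employee 4 (Leo): dept_id=1 -> matches Operations
  - employee 5 (Hank): dept_id=1 -> matches Operations
  - employee 6 (Dana): dept_id=2 -> matches Research
  - employee 7 (Julia): dept_id=2 -> matches Research
So 1 of 7 rows is dropped.

SQL:
SELECT a.name, b.name AS department
FROM employees a
INNER JOIN departments b ON a.dept_id = b.id

Result:
name  | department
------+-----------
Carol | Research  
Pete  | Operations
Leo   | Operations
Hank  | Operations
Dana  | Research  
Julia | Research  


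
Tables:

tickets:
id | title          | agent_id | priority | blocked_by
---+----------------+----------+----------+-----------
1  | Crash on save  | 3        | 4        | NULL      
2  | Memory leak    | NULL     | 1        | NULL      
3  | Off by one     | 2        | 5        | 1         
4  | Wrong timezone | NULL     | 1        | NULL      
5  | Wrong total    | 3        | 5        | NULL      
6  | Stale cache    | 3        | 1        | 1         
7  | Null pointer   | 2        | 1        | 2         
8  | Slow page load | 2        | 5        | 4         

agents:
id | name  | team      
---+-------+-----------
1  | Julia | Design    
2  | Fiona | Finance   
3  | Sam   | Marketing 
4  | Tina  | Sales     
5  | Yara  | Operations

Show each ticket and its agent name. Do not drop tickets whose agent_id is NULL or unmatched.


LEFT JOIN keeps every row from tickets (the left table); where agent_id has no match in agents, the agent columns become NULL. Walk through each ticket:
  - ticket 1 (Crash on save): agent_id=3 -> matches Sam
  - ticket 2 (Memory leak): agent_id=NULL, no match -> kept with NULL
  - ticket 3 (Off by one): agent_id=2 -> matches Fiona
  - ticket 4 (Wrong timezone): agent_id=NULL, no match -> kept with NULL
  - ticket 5 (Wrong total): agent_id=3 -> matches Sam
  - ticket 6 (Stale cache): agent_id=3 -> matches Sam
  - ticket 7 (Null pointer): agent_id=2 -> matches Fiona
  - ticket 8 (Slow page load): agent_id=2 -> matches Fiona
All 8 rows appear; 2 have NULL agent.

SQL:
SELECT a.title, b.name AS agent
FROM tickets a
LEFT JOIN agents b ON a.agent_id = b.id

Result:
title          | agent
---------------+------
Crash on save  | Sam  
Memory leak    | NULL 
Off by one     | Fiona
Wrong timezone | NULL 
Wrong total    | Sam  
Stale cache    | Sam  
Null pointer   | Fiona
Slow page load | Fiona


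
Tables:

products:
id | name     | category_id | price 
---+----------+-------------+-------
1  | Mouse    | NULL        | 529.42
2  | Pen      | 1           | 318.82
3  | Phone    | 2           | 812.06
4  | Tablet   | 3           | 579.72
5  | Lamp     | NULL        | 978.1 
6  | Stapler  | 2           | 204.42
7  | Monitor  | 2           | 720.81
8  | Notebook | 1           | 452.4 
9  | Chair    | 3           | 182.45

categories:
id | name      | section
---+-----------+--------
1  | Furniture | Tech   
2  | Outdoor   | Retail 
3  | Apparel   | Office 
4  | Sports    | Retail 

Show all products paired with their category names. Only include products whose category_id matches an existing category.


INNER JOIN keeps only products rows whose category_id matches an id in categories. Walk through each product:
  - product 1 (Mouse): category_id=NULL, no match -> dropped
  - product 2 (Pen): category_id=1 -> matches Furniture
  - product 3 (Phone): category_id=2 -> matches Outdoor
  - product 4 (Tablet): category_id=3 -> matches Apparel
  - product 5 (Lamp): category_id=NULL, no match -> dropped
  - product 6 (Stapler): category_id=2 -> matches Outdoor
  - product 7 (Monitor): category_id=2 -> matches Outdoor
  - product 8 (Notebook): category_id=1 -> matches Furniture
  - product 9 (Chair): category_id=3 -> matches Apparel
So 2 of 9 rows are dropped.

SQL:
SELECT a.name, b.name AS category
FROM products a
INNER JOIN categories b ON a.category_id = b.id

Result:
name     | category 
---------+----------
Pen      | Furniture
Phone    | Outdoor  
Tablet   | Apparel  
Stapler  | Outdoor  
Monitor  | Outdoor  
Notebook | Furniture
Chair    | Apparel  


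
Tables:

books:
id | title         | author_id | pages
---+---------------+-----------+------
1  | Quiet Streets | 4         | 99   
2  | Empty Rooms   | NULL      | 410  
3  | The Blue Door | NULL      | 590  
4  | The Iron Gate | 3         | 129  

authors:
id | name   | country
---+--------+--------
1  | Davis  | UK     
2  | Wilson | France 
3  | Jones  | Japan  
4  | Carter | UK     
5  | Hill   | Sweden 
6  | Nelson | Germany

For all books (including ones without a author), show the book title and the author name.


LEFT JOIN keeps every row from books (the left table); where author_id has no match in authors, the author columns become NULL. Walk through each book:
  - book 1 (Quiet Streets): author_id=4 -> matches Carter
  - book 2 (Empty Rooms): author_id=NULL, no match -> kept with NULL
  - book 3 (The Blue Door): author_id=NULL, no match -> kept with NULL
  - book 4 (The Iron Gate): author_id=3 -> matches Jones
All 4 rows appear; 2 have NULL author.

SQL:
SELECT a.title, b.name AS author
FROM books a
LEFT JOIN authors b ON a.author_id = b.id

Result:
title         | author
--------------+-------
Quiet Streets | Carter
Empty Rooms   | NULL  
The Blue Door | NULL  
The Iron Gate | Jones 


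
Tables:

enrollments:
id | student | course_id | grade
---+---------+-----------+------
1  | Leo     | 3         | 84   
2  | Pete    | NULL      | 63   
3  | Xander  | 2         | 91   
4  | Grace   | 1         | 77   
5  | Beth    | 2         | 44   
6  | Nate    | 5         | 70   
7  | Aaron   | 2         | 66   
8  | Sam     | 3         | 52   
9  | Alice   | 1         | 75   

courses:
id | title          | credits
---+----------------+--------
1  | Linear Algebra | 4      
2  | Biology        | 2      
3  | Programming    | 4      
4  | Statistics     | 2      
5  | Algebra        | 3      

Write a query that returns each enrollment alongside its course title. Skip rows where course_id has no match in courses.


INNER JOIN keeps only enrollments rows whose course_id matches an id in courses. Walk through each enrollment:
  - enrollment 1 (Leo): course_id=3 -> matches Programming
  - enrollment 2 (Pete): course_id=NULL, no match -> dropped
  - enrollment 3 (Xander): course_id=2 -> matches Biology
  - enrollment 4 (Grace): course_id=1 -> matches Linear Algebra
  - enrollment 5 (Beth): course_id=2 -> matches Biology
  - enrollment 6 (Nate): course_id=5 -> matches Algebra
  - enrollment 7 (Aaron): course_id=2 -> matches Biology
  - enrollment 8 (Sam): course_id=3 -> matches Programming
  - enrollment 9 (Alice): course_id=1 -> matches Linear Algebra
So 1 of 9 rows is dropped.

SQL:
SELECT a.student, b.title AS course
FROM enrollments a
INNER JOIN courses b ON a.course_id = b.id

Result:
student | course        
--------+---------------
Leo     | Programming   
Xander  | Biology       
Grace   | Linear Algebra
Beth    | Biology       
Nate    | Algebra       
Aaron   | Biology       
Sam     | Programming   
Alice   | Linear Algebra


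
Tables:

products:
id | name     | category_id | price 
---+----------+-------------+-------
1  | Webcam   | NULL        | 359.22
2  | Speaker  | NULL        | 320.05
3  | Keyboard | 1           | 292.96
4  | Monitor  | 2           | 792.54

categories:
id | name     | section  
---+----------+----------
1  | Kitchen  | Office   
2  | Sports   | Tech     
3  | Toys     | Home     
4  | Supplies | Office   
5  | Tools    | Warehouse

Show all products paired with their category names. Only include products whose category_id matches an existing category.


INNER JOIN keeps only products rows whose category_id matches an id in categories. Walk through each product:
  - product 1 (Webcam): category_id=NULL, no match -> dropped
  - product 2 (Speaker): category_id=NULL, no match -> dropped
  - product 3 (Keyboard): category_id=1 -> matches Kitchen
  - product 4 (Monitor): category_id=2 -> matches Sports
So 2 of 4 rows are dropped.

SQL:
SELECT a.name, b.name AS category
FROM products a
INNER JOIN categories b ON a.category_id = b.id

Result:
name     | category
---------+---------
Keyboard | Kitchen 
Monitor  | Sports  


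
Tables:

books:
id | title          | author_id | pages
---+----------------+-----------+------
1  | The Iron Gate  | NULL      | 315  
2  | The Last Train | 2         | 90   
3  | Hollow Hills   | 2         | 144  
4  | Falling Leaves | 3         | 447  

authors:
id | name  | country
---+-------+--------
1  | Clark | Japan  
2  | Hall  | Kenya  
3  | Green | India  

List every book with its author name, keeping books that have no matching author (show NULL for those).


LEFT JOIN keeps every row from books (the left table); where author_id has no match in authors, the author columns become NULL. Walk through each book:
  - book 1 (The Iron Gate): author_id=NULL, no match -> kept with NULL
  - book 2 (The Last Train): author_id=2 -> matches Hall
  - book 3 (Hollow Hills): author_id=2 -> matches Hall
  - book 4 (Falling Leaves): author_id=3 -> matches Green
All 4 rows appear; 1 has NULL author.

SQL:
SELECT a.title, b.name AS author
FROM books a
LEFT JOIN authors b ON a.author_id = b.id

Result:
title          | author
---------------+-------
The Iron Gate  | NULL  
The Last Train | Hall  
Hollow Hills   | Hall  
Falling Leaves | Green 


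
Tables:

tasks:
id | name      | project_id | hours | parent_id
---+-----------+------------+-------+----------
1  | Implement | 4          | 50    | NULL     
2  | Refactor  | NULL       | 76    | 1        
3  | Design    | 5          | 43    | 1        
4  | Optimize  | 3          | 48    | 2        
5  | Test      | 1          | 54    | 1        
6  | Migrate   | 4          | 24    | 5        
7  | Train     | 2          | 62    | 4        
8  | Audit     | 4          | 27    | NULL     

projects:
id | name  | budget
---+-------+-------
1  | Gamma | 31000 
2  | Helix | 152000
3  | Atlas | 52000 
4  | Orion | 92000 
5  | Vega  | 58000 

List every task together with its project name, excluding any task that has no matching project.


INNER JOIN keeps only tasks rows whose project_id matches an id in projects. Walk through each task:
  - task 1 (Implement): project_id=4 -> matches Orion
  - task 2 (Refactor): project_id=NULL, no match -> dropped
  - task 3 (Design): project_id=5 -> matches Vega
  - task 4 (Optimize): project_id=3 -> matches Atlas
  - task 5 (Test): project_id=1 -> matches Gamma
  - task 6 (Migrate): project_id=4 -> matches Orion
  - task 7 (Train): project_id=2 -> matches Helix
  - task 8 (Audit): project_id=4 -> matches Orion
So 1 of 8 rows is dropped.

SQL:
SELECT a.name, b.name AS project
FROM tasks a
INNER JOIN projects b ON a.project_id = b.id

Result:
name      | project
----------+--------
Implement | Orion  
Design    | Vega   
Optimize  | Atlas  
Test      | Gamma  
Migrate   | Orion  
Train     | Helix  
Audit     | Orion  


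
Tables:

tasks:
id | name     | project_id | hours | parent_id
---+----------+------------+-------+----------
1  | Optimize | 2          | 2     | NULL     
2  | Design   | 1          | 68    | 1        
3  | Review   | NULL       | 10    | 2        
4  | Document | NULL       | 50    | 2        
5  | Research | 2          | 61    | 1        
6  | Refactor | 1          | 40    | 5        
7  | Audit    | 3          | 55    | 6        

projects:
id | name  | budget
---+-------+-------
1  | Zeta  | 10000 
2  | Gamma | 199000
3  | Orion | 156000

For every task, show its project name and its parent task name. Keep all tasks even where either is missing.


Two LEFT JOINs from the same base table tasks: one to projects via project_id, one to tasks itself via parent_id. Both are LEFT so every task is preserved.
Match against projects:
  - task 1 (Optimize): project_id=2 -> matches Gamma
  - task 2 (Design): project_id=1 -> matches Zeta
  - task 3 (Review): project_id=NULL, no match -> kept with NULL
  - task 4 (Document): project_id=NULL, no match -> kept with NULL
  - task 5 (Research): project_id=2 -> matches Gamma
  - task 6 (Refactor): project_id=1 -> matches Zeta
  - task 7 (Audit): project_id=3 -> matches Orion
Match against tasks (self):
  - task 1 (Optimize): parent_id=NULL -> NULL
  - task 2 (Design): parent_id=1 -> Optimize
  - task 3 (Review): parent_id=2 -> Design
  - task 4 (Document): parent_id=2 -> Design
  - task 5 (Research): parent_id=1 -> Optimize
  - task 6 (Refactor): parent_id=5 -> Research
  - task 7 (Audit): parent_id=6 -> Refactor

SQL:
SELECT a.name, b.name AS project, c.name AS parent
FROM tasks a
LEFT JOIN projects b ON a.project_id = b.id
LEFT JOIN tasks c ON a.parent_id = c.id

Result:
name     | project | parent  
---------+---------+---------
Optimize | Gamma   | NULL    
Design   | Zeta    | Optimize
Review   | NULL    | Design  
Document | NULL    | Design  
Research | Gamma   | Optimize
Refactor | Zeta    | Research
Audit    | Orion   | Refactor


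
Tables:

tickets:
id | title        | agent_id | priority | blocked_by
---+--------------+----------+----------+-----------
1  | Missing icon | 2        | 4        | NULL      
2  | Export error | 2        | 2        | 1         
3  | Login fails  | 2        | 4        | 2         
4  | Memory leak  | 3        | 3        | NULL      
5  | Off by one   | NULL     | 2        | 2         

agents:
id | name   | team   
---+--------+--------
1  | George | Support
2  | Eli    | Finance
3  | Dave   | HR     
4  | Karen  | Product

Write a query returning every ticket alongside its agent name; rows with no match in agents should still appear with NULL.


LEFT JOIN keeps every row from tickets (the left table); where agent_id has no match in agents, the agent columns become NULL. Walk through each ticket:
  - ticket 1 (Missing icon): agent_id=2 -> matches Eli
  - ticket 2 (Export error): agent_id=2 -> matches Eli
  - ticket 3 (Login fails): agent_id=2 -> matches Eli
  - ticket 4 (Memory leak): agent_id=3 -> matches Dave
  - ticket 5 (Off by one): agent_id=NULL, no match -> kept with NULL
All 5 rows appear; 1 has NULL agent.

SQL:
SELECT a.title, b.name AS agent
FROM tickets a
LEFT JOIN agents b ON a.agent_id = b.id

Result:
title        | agent
-------------+------
Missing icon | Eli  
Export error | Eli  
Login fails  | Eli  
Memory leak  | Dave 
Off by one   | NULL 


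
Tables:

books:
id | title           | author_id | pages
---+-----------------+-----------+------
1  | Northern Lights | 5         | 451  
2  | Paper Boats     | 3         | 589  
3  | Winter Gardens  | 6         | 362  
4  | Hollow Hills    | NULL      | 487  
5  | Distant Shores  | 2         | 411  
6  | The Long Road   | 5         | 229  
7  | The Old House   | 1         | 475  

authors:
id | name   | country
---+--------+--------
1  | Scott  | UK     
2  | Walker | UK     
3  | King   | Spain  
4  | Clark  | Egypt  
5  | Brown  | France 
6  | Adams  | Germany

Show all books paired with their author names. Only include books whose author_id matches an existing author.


INNER JOIN keeps only books rows whose author_id matches an id in authors. Walk through each book:
  - book 1 (Northern Lights): author_id=5 -> matches Brown
  - book 2 (Paper Boats): author_id=3 -> matches King
  - book 3 (Winter Gardens): author_id=6 -> matches Adams
  - book 4 (Hollow Hills): author_id=NULL, no match -> dropped
  - book 5 (Distant Shores): author_id=2 -> matches Walker
  - book 6 (The Long Road): author_id=5 -> matches Brown
  - book 7 (The Old House): author_id=1 -> matches Scott
So 1 of 7 rows is dropped.

SQL:
SELECT a.title, b.name AS author
FROM books a
INNER JOIN authors b ON a.author_id = b.id

Result:
title           | author
----------------+-------
Northern Lights | Brown 
Paper Boats     | King  
Winter Gardens  | Adams 
Distant Shores  | Walker
The Long Road   | Brown 
The Old House   | Scott 


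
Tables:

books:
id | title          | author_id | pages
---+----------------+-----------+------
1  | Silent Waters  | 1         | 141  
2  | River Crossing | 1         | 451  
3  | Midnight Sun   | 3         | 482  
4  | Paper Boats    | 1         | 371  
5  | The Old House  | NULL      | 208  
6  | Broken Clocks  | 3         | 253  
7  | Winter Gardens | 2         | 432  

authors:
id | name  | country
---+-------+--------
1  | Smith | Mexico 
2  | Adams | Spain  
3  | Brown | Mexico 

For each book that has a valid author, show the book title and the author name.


INNER JOIN keeps only books rows whose author_id matches an id in authors. Walk through each book:
  - book 1 (Silent Waters): author_id=1 -> matches Smith
  - book 2 (River Crossing): author_id=1 -> matches Smith
  - book 3 (Midnight Sun): author_id=3 -> matches Brown
  - book 4 (Paper Boats): author_id=1 -> matches Smith
  - book 5 (The Old House): author_id=NULL, no match -> dropped
  - book 6 (Broken Clocks): author_id=3 -> matches Brown
  - book 7 (Winter Gardens): author_id=2 -> matches Adams
So 1 of 7 rows is dropped.

SQL:
SELECT a.title, b.name AS author
FROM books a
INNER JOIN authors b ON a.author_id = b.id

Result:
title          | author
---------------+-------
Silent Waters  | Smith 
River Crossing | Smith 
Midnight Sun   | Brown 
Paper Boats    | Smith 
Broken Clocks  | Brown 
Winter Gardens | Adams 


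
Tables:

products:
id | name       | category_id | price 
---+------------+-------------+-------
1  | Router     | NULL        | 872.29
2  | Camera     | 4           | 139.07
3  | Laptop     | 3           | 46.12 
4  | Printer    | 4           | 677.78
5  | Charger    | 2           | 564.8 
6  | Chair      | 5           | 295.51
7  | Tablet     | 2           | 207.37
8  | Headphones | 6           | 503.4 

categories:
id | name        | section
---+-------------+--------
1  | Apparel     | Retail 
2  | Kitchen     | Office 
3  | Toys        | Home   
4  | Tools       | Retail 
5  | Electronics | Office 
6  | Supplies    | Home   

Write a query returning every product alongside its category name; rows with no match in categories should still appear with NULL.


LEFT JOIN keeps every row from products (the left table); where category_id has no match in categories, the category columns become NULL. Walk through each product:
  - product 1 (Router): category_id=NULL, no match -> kept with NULL
  - product 2 (Camera): category_id=4 -> matches Tools
  - product 3 (Laptop): category_id=3 -> matches Toys
  - product 4 (Printer): category_id=4 -> matches Tools
  - product 5 (Charger): category_id=2 -> matches Kitchen
  - product 6 (Chair): category_id=5 -> matches Electronics
  - product 7 (Tablet): category_id=2 -> matches Kitchen
  - product 8 (Headphones): category_id=6 -> matches Supplies
All 8 rows appear; 1 has NULL category.

SQL:
SELECT a.name, b.name AS category
FROM products a
LEFT JOIN categories b ON a.category_id = b.id

Result:
name       | category   
-----------+------------
Router     | NULL       
Camera     | Tools      
Laptop     | Toys       
Printer    | Tools      
Charger    | Kitchen    
Chair      | Electronics
Tablet     | Kitchen    
Headphones | Supplies   


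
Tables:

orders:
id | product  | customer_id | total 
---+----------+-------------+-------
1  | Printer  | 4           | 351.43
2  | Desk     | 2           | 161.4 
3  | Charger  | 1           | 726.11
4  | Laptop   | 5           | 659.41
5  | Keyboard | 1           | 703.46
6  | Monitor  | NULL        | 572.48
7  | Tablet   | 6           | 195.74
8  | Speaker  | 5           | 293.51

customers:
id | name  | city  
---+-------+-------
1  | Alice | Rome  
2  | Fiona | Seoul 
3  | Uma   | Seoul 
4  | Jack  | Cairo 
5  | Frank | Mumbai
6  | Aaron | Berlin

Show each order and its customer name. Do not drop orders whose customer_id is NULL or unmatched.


LEFT JOIN keeps every row from orders (the left table); where customer_id has no match in customers, the customer columns become NULL. Walk through each order:
  - order 1 (Printer): customer_id=4 -> matches Jack
  - order 2 (Desk): customer_id=2 -> matches Fiona
  - order 3 (Charger): customer_id=1 -> matches Alice
  - order 4 (Laptop): customer_id=5 -> matches Frank
  - order 5 (Keyboard): customer_id=1 -> matches Alice
  - order 6 (Monitor): customer_id=NULL, no match -> kept with NULL
  - order 7 (Tablet): customer_id=6 -> matches Aaron
  - order 8 (Speaker): customer_id=5 -> matches Frank
All 8 rows appear; 1 has NULL customer.

SQL:
SELECT a.product, b.name AS customer
FROM orders a
LEFT JOIN customers b ON a.customer_id = b.id

Result:
product  | customer
---------+---------
Printer  | Jack    
Desk     | Fiona   
Charger  | Alice   
Laptop   | Frank   
Keyboard | Alice   
Monitor  | NULL    
Tablet   | Aaron   
Speaker  | Frank   


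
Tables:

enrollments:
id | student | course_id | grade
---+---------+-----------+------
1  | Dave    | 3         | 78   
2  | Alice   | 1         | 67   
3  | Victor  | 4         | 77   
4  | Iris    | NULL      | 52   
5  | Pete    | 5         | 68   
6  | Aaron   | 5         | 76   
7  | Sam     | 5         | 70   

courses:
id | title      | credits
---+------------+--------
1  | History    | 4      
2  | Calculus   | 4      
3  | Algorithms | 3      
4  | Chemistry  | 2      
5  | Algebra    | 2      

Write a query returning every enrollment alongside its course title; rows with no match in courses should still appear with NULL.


LEFT JOIN keeps every row from enrollments (the left table); where course_id has no match in courses, the course columns become NULL. Walk through each enrollment:
  - enrollment 1 (Dave): course_id=3 -> matches Algorithms
  - enrollment 2 (Alice): course_id=1 -> matches History
  - enrollment 3 (Victor): course_id=4 -> matches Chemistry
  - enrollment 4 (Iris): course_id=NULL, no match -> kept with NULL
  - enrollment 5 (Pete): course_id=5 -> matches Algebra
  - enrollment 6 (Aaron): course_id=5 -> matches Algebra
  - enrollment 7 (Sam): course_id=5 -> matches Algebra
All 7 rows appear; 1 has NULL course.

SQL:
SELECT a.student, b.title AS course
FROM enrollments a
LEFT JOIN courses b ON a.course_id = b.id

Result:
student | course    
--------+-----------
Dave    | Algorithms
Alice   | History   
Victor  | Chemistry 
Iris    | NULL      
Pete    | Algebra   
Aaron   | Algebra   
Sam     | Algebra   


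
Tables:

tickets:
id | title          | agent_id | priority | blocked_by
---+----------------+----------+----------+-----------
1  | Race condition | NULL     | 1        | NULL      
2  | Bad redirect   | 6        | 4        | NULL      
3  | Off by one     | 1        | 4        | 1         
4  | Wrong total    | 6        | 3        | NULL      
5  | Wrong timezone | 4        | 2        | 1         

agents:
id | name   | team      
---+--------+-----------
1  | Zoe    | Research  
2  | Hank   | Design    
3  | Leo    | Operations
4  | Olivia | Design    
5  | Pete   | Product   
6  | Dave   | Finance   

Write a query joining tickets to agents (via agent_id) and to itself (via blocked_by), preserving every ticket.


Two LEFT JOINs from the same base table tickets: one to agents via agent_id, one to tickets itself via blocked_by. Both are LEFT so every ticket is preserved.
Match against agents:
  - ticket 1 (Race condition): agent_id=NULL, no match -> kept with NULL
  - ticket 2 (Bad redirect): agent_id=6 -> matches Dave
  - ticket 3 (Off by one): agent_id=1 -> matches Zoe
  - ticket 4 (Wrong total): agent_id=6 -> matches Dave
  - ticket 5 (Wrong timezone): agent_id=4 -> matches Olivia
Match against tickets (self):
  - ticket 1 (Race condition): blocked_by=NULL -> NULL
  - ticket 2 (Bad redirect): blocked_by=NULL -> NULL
  - ticket 3 (Off by one): blocked_by=1 -> Race condition
  - ticket 4 (Wrong total): blocked_by=NULL -> NULL
  - ticket 5 (Wrong timezone): blocked_by=1 -> Race condition

SQL:
SELECT a.title, b.name AS agent, c.title AS blocked_by
FROM tickets a
LEFT JOIN agents b ON a.agent_id = b.id
LEFT JOIN tickets c ON a.blocked_by = c.id

Result:
title          | agent  | blocked_by    
---------------+--------+---------------
Race condition | NULL   | NULL          
Bad redirect   | Dave   | NULL          
Off by one     | Zoe    | Race condition
Wrong total    | Dave   | NULL          
Wrong timezone | Olivia | Race condition


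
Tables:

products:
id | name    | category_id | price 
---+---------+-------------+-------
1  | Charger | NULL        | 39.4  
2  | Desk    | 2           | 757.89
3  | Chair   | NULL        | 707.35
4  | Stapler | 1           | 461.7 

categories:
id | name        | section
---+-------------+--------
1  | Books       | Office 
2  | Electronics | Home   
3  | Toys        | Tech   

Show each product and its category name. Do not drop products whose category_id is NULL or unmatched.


LEFT JOIN keeps every row from products (the left table); where category_id has no match in categories, the category columns become NULL. Walk through each product:
  - product 1 (Charger): category_id=NULL, no match -> kept with NULL
  - product 2 (Desk): category_id=2 -> matches Electronics
  - product 3 (Chair): category_id=NULL, no match -> kept with NULL
  - product 4 (Stapler): category_id=1 -> matches Books
All 4 rows appear; 2 have NULL category.

SQL:
SELECT a.name, b.name AS category
FROM products a
LEFT JOIN categories b ON a.category_id = b.id

Result:
name    | category   
--------+------------
Charger | NULL       
Desk    | Electronics
Chair   | NULL       
Stapler | Books      


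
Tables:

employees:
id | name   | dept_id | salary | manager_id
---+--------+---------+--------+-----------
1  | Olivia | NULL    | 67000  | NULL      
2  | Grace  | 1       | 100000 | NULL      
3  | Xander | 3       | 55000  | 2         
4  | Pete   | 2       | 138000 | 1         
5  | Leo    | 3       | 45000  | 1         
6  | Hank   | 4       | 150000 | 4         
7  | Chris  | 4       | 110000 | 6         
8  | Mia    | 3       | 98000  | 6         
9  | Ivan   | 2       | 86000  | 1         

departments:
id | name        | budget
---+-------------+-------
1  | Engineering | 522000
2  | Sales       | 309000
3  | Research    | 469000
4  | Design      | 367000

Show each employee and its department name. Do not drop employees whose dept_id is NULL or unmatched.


LEFT JOIN keeps every row from employees (the left table); where dept_id has no match in departments, the department columns become NULL. Walk through each employee:
  - employee 1 (Olivia): dept_id=NULL, no match -> kept with NULL
  - employee 2 (Grace): dept_id=1 -> matches Engineering
  - employee 3 (Xander): dept_id=3 -> matches Research
  - employee 4 (Pete): dept_id=2 -> matches Sales
  - employee 5 (Leo): dept_id=3 -> matches Research
  - employee 6 (Hank): dept_id=4 -> matches Design
  - employee 7 (Chris): dept_id=4 -> matches Design
  - employee 8 (Mia): dept_id=3 -> matches Research
  - employee 9 (Ivan): dept_id=2 -> matches Sales
All 9 rows appear; 1 has NULL department.

SQL:
SELECT a.name, b.name AS department
FROM employees a
LEFT JOIN departments b ON a.dept_id = b.id

Result:
name   | department 
-------+------------
Olivia | NULL       
Grace  | Engineering
Xander | Research   
Pete   | Sales      
Leo    | Research   
Hank   | Design     
Chris  | Design     
Mia    | Research   
Ivan   | Sales      


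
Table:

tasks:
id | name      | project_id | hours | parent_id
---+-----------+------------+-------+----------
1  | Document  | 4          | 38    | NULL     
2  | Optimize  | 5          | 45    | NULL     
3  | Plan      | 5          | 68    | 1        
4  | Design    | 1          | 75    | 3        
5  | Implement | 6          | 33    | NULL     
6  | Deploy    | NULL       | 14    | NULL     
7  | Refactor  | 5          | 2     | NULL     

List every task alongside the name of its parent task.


This is a self-join: tasks is joined to a second copy of itself, matching each row's parent_id to another row's id. Use LEFT JOIN so rows with parent_id=NULL are kept.
  - task 1 (Document): parent_id=NULL -> NULL
  - task 2 (Optimize): parent_id=NULL -> NULL
  - task 3 (Plan): parent_id=1 -> Document
  - task 4 (Design): parent_id=3 -> Plan
  - task 5 (Implement): parent_id=NULL -> NULL
  - task 6 (Deploy): parent_id=NULL -> NULL
  - task 7 (Refactor): parent_id=NULL -> NULL

SQL:
SELECT a.name AS item, b.name AS parent
FROM tasks a
LEFT JOIN tasks b ON a.parent_id = b.id

Result:
item      | parent  
----------+---------
Document  | NULL    
Optimize  | NULL    
Plan      | Document
Design    | Plan    
Implement | NULL    
Deploy    | NULL    
Refactor  | NULL    


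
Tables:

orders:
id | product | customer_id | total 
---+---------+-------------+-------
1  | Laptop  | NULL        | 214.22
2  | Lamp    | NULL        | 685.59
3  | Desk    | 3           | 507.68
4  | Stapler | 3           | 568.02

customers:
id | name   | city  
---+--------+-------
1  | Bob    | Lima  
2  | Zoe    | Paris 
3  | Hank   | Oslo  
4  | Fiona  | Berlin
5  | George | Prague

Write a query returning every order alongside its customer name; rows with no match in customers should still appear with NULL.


LEFT JOIN keeps every row from orders (the left table); where customer_id has no match in customers, the customer columns become NULL. Walk through each order:
  - order 1 (Laptop): customer_id=NULL, no match -> kept with NULL
  - order 2 (Lamp): customer_id=NULL, no match -> kept with NULL
  - order 3 (Desk): customer_id=3 -> matches Hank
  - order 4 (Stapler): customer_id=3 -> matches Hank
All 4 rows appear; 2 have NULL customer.

SQL:
SELECT a.product, b.name AS customer
FROM orders a
LEFT JOIN customers b ON a.customer_id = b.id

Result:
product | customer
--------+---------
Laptop  | NULL    
Lamp    | NULL    
Desk    | Hank    
Stapler | Hank    


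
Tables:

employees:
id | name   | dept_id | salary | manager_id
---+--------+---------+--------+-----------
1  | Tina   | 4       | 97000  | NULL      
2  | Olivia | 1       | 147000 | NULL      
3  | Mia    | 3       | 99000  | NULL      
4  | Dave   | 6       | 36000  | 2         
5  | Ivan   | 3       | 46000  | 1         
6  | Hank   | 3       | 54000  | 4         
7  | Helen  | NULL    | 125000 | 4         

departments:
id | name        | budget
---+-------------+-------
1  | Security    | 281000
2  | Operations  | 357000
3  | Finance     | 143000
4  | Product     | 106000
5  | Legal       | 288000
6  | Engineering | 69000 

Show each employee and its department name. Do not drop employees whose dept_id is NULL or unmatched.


LEFT JOIN keeps every row from employees (the left table); where dept_id has no match in departments, the department columns become NULL. Walk through each employee:
  - employee 1 (Tina): dept_id=4 -> matches Product
  - employee 2 (Olivia): dept_id=1 -> matches Security
  - employee 3 (Mia): dept_id=3 -> matches Finance
  - employee 4 (Dave): dept_id=6 -> matches Engineering
  - employee 5 (Ivan): dept_id=3 -> matches Finance
  - employee 6 (Hank): dept_id=3 -> matches Finance
  - employee 7 (Helen): dept_id=NULL, no match -> kept with NULL
All 7 rows appear; 1 has NULL department.

SQL:
SELECT a.name, b.name AS department
FROM employees a
LEFT JOIN departments b ON a.dept_id = b.id

Result:
name   | department 
-------+------------
Tina   | Product    
Olivia | Security   
Mia    | Finance    
Dave   | Engineering
Ivan   | Finance    
Hank   | Finance    
Helen  | NULL       


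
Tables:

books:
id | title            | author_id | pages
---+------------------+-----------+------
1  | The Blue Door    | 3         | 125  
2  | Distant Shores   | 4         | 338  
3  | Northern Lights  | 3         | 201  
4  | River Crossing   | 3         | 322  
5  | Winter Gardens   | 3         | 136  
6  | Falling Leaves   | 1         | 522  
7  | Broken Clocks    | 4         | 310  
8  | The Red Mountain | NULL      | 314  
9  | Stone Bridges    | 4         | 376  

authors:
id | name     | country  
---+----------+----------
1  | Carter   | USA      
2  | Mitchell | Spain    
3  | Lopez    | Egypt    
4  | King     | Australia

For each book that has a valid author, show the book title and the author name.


INNER JOIN keeps only books rows whose author_id matches an id in authors. Walk through each book:
  - book 1 (The Blue Door): author_id=3 -> matches Lopez
  - book 2 (Distant Shores): author_id=4 -> matches King
  - book 3 (Northern Lights): author_id=3 -> matches Lopez
  - book 4 (River Crossing): author_id=3 -> matches Lopez
  - book 5 (Winter Gardens): author_id=3 -> matches Lopez
  - book 6 (Falling Leaves): author_id=1 -> matches Carter
  - book 7 (Broken Clocks): author_id=4 -> matches King
  - book 8 (The Red Mountain): author_id=NULL, no match -> dropped
  - book 9 (Stone Bridges): author_id=4 -> matches King
So 1 of 9 rows is dropped.

SQL:
SELECT a.title, b.name AS author
FROM books a
INNER JOIN authors b ON a.author_id = b.id

Result:
title           | author
----------------+-------
The Blue Door   | Lopez 
Distant Shores  | King  
Northern Lights | Lopez 
River Crossing  | Lopez 
Winter Gardens  | Lopez 
Falling Leaves  | Carter
Broken Clocks   | King  
Stone Bridges   | King  


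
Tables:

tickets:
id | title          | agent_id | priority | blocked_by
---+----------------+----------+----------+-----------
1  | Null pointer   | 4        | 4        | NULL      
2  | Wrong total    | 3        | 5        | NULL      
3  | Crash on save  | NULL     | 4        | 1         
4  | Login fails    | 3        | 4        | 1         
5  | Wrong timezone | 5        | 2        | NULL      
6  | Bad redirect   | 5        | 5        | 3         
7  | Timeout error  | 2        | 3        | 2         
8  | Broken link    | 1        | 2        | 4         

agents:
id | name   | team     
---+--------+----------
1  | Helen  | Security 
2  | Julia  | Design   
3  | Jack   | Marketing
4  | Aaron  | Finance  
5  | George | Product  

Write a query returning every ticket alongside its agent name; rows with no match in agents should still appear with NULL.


LEFT JOIN keeps every row from tickets (the left table); where agent_id has no match in agents, the agent columns become NULL. Walk through each ticket:
  - ticket 1 (Null pointer): agent_id=4 -> matches Aaron
  - ticket 2 (Wrong total): agent_id=3 -> matches Jack
  - ticket 3 (Crash on save): agent_id=NULL, no match -> kept with NULL
  - ticket 4 (Login fails): agent_id=3 -> matches Jack
  - ticket 5 (Wrong timezone): agent_id=5 -> matches George
  - ticket 6 (Bad redirect): agent_id=5 -> matches George
  - ticket 7 (Timeout error): agent_id=2 -> matches Julia
  - ticket 8 (Broken link): agent_id=1 -> matches Helen
All 8 rows appear; 1 has NULL agent.

SQL:
SELECT a.title, b.name AS agent
FROM tickets a
LEFT JOIN agents b ON a.agent_id = b.id

Result:
title          | agent 
---------------+-------
Null pointer   | Aaron 
Wrong total    | Jack  
Crash on save  | NULL  
Login fails    | Jack  
Wrong timezone | George
Bad redirect   | George
Timeout error  | Julia 
Broken link    | Helen 


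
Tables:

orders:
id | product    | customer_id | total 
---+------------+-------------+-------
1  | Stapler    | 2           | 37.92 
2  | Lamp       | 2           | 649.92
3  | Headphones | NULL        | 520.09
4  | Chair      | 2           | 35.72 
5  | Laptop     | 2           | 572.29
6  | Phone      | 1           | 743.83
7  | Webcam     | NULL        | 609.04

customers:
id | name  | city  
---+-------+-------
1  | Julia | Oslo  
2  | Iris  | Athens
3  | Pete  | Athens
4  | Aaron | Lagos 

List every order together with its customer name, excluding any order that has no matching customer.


INNER JOIN keeps only orders rows whose customer_id matches an id in customers. Walk through each order:
  - order 1 (Stapler): customer_id=2 -> matches Iris
  - order 2 (Lamp): customer_id=2 -> matches Iris
  - order 3 (Headphones): customer_id=NULL, no match -> dropped
  - order 4 (Chair): customer_id=2 -> matches Iris
  - order 5 (Laptop): customer_id=2 -> matches Iris
  - order 6 (Phone): customer_id=1 -> matches Julia
  - order 7 (Webcam): customer_id=NULL, no match -> dropped
So 2 of 7 rows are dropped.

SQL:
SELECT a.product, b.name AS customer
FROM orders a
INNER JOIN customers b ON a.customer_id = b.id

Result:
product | customer
--------+---------
Stapler | Iris    
Lamp    | Iris    
Chair   | Iris    
Laptop  | Iris    
Phone   | Julia   


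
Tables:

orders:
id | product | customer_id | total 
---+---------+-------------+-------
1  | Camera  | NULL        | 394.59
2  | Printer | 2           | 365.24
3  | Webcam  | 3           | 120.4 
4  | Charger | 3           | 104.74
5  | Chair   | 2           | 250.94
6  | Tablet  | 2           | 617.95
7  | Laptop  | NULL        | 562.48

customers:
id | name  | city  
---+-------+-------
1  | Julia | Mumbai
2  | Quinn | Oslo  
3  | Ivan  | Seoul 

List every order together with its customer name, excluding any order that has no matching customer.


INNER JOIN keeps only orders rows whose customer_id matches an id in customers. Walk through each order:
  - order 1 (Camera): customer_id=NULL, no match -> dropped
  - order 2 (Printer): customer_id=2 -> matches Quinn
  - order 3 (Webcam): customer_id=3 -> matches Ivan
  - order 4 (Charger): customer_id=3 -> matches Ivan
  - order 5 (Chair): customer_id=2 -> matches Quinn
  - order 6 (Tablet): customer_id=2 -> matches Quinn
  - order 7 (Laptop): customer_id=NULL, no match -> dropped
So 2 of 7 rows are dropped.

SQL:
SELECT a.product, b.name AS customer
FROM orders a
INNER JOIN customers b ON a.customer_id = b.id

Result:
product | customer
--------+---------
Printer | Quinn   
Webcam  | Ivan    
Charger | Ivan    
Chair   | Quinn   
Tablet  | Quinn   
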